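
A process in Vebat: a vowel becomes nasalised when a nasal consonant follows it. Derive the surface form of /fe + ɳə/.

/e/ sits next to the nasal /ɳ/ and is therefore nasalised to [ẽ].

[fẽɳə]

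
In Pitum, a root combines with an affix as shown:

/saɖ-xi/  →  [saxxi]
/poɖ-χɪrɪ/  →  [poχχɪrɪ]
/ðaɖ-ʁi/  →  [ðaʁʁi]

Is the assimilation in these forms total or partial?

total assimilation

The segment that alternates is /ɖ/, which surfaces as [x] when adjacent to /x/.
The output [x] is identical to the trigger /x/ — every feature (place, manner, voicing) has been copied — so this is total assimilation.
The other forms behave the same way: /ɖ/ → [χ] before /χ/; /ɖ/ → [ʁ] before /ʁ/ — in each case the output is a copy of the following consonant.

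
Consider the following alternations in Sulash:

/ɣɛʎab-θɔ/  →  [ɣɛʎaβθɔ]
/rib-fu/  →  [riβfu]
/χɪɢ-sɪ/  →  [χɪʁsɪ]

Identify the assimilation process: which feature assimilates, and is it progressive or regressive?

Underlying /b/ is realised as [β] next to /θ/; /θ/ itself does not change.
/b/ is a stop while /θ/ is a fricative; the output [β] is a fricative, matching the trigger — so the feature that spreads is manner.
Place and voice are unchanged, so the assimilation is partial, not total.
Checking the remaining alternations: /b/ → [β] before /f/ (stop → fricative, matching a fricative); /ɢ/ → [ʁ] before /s/ (stop → fricative, matching a fricative) — only manner changes, and always toward the following segment.
The trigger is the following segment, so the direction is regressive (anticipatory).

regressive manner assimilation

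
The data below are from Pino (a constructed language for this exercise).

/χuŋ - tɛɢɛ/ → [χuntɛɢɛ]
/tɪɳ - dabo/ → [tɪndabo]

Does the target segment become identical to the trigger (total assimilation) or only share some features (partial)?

partial assimilation

Comparing underlying and surface forms, /ŋ/ → [n] is the alternation; the neighbouring /t/ is constant.
The change velar → alveolar matches the place of the following /t/, identifying this as place assimilation.
Manner and voice are unchanged, so the assimilation is partial, not total.
The same holds elsewhere in the data: /ɳ/ → [n] before /d/ (retroflex → alveolar, matching alveolar) — only place changes, and always toward the following segment.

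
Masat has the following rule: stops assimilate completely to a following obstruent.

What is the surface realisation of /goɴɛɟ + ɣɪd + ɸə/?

[goɴɛɣɣɪɸɸə]

/ɟ/ is the segment targeted by the rule; it sits immediately before /ɣ/, so it assimilates completely and surfaces as [ɣ].
At the second juncture, /d/ likewise becomes [ɸ] adjacent to /ɸ/.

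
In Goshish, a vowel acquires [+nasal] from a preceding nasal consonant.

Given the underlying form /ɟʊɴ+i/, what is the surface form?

The vowel /i/ is adjacent to the preceding nasal /ɴ/, so it acquires [+nasal] and surfaces as [ĩ].

[ɟʊɴĩ]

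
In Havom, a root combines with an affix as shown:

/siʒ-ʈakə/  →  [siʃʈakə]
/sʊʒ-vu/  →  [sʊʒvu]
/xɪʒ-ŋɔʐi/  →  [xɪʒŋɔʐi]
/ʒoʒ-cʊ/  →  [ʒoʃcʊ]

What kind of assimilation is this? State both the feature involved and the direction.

regressive voicing assimilation

Underlying /ʒ/ is realised as [ʃ] next to /ʈ/; /ʈ/ itself does not change.
The change voiced → voiceless matches the voicing of the following /ʈ/, identifying this as voicing assimilation.
Place and manner are unchanged, so the assimilation is partial, not total.
The other alternating form patterns the same way: /ʒ/ → [ʃ] before /c/ (voiced → voiceless, matching voiceless) — only voicing changes, and always toward the following segment.
No alternation appears in [sʊʒvu], [xɪʒŋɔʐi]: there the adjacent consonants already agree in voicing (/ʒ/ and /v/ are both voiced; /ʒ/ and /ŋ/ are both voiced), so these forms are consistent with the same rule.
The trigger is the following segment, so the direction is regressive (anticipatory).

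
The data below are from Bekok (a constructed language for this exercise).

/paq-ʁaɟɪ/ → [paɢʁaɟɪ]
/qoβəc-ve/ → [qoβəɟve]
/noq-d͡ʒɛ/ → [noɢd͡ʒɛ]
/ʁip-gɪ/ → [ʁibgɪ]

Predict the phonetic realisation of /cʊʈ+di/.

The data show regressive voicing assimilation: /q/ → [ɢ] before /ʁ/; /c/ → [ɟ] before /v/; /q/ → [ɢ] before /d͡ʒ/; /p/ → [b] before /g/. In each pair only voicing changes, matching the following consonant, while place and manner stay constant.
The rule targets /ʈ/ (voiceless retroflex stop), which sits before the trigger /d/ (voiced).
Changing only its voicing to voiced gives [ɖ] — the voiced retroflex stop.

[cʊɖdi]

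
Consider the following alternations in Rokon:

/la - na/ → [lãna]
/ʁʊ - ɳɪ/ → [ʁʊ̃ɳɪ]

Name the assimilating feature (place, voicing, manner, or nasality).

nasality

The vowel /a/ surfaces as nasalised [ã] next to the following nasal /n/ — it has acquired the [+nasal] feature of its neighbour.
Likewise in the remaining data: /ʊ/ → [ʊ̃] before /ɳ/ — each time a vowel is nasalised next to a following nasal.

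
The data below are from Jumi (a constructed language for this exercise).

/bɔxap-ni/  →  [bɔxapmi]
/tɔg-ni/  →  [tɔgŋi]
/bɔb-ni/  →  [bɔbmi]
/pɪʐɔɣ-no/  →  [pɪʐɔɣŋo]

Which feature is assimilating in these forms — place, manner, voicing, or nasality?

place

The segment that alternates is /n/, which surfaces as [m] when adjacent to /p/.
The change alveolar → bilabial matches the place of the preceding /p/, identifying this as place assimilation.
The other alternating forms pattern the same way: /n/ → [ŋ] after /g/ (alveolar → velar, matching velar); /n/ → [m] after /b/ (alveolar → bilabial, matching bilabial); /n/ → [ŋ] after /ɣ/ (alveolar → velar, matching velar) — only place changes, and always toward the preceding segment.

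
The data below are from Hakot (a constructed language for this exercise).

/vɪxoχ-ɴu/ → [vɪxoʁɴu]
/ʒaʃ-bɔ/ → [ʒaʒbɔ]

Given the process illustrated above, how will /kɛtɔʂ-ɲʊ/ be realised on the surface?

The data show regressive voicing assimilation: /χ/ → [ʁ] before /ɴ/; /ʃ/ → [ʒ] before /b/. In each pair only voicing changes, matching the following consonant, while place and manner stay constant.
The rule targets /ʂ/ (voiceless retroflex fricative), which sits before the trigger /ɲ/ (voiced).
Changing only its voicing to voiced gives [ʐ] — the voiced retroflex fricative.

[kɛtɔʐɲʊ]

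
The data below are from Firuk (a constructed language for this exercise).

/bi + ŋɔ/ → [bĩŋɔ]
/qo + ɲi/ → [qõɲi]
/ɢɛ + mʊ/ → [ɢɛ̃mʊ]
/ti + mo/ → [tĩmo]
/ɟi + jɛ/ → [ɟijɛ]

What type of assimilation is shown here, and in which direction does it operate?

The vowel /i/ surfaces as nasalised [ĩ] next to the following nasal /ŋ/ — it has acquired the [+nasal] feature of its neighbour.
The other forms show the same pattern: /o/ → [õ] before /ɲ/; /ɛ/ → [ɛ̃] before /m/; /i/ → [ĩ] before /m/ — each time a vowel is nasalised next to a following nasal.
No change occurs in [ɟijɛ] because the vowel at the boundary is adjacent to an oral consonant, not a nasal (/i/ next to /j/).
Because the conditioning nasal is to the right of the vowel that changes, the process is regressive (anticipatory).

regressive nasality assimilation (vowel nasalisation)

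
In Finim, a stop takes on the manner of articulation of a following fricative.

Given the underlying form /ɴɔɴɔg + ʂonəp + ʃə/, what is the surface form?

The rule targets /g/ (voiced velar stop), which sits before the trigger /ʂ/ (fricative).
The voiced velar fricative is [ɣ], so /g/ → [ɣ].
At the second juncture, /p/ likewise becomes [ɸ] adjacent to /ʃ/.

[ɴɔɴɔɣʂonəɸʃə]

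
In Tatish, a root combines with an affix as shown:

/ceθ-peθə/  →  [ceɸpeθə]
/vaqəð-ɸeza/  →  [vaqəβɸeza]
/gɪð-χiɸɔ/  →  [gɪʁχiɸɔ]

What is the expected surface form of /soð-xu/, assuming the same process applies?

[soɣxu]

The data show regressive place assimilation: /θ/ → [ɸ] before /p/; /ð/ → [β] before /ɸ/; /ð/ → [ʁ] before /χ/. In each pair only place changes, matching the following consonant, while manner and voice stay constant.
The rule targets /ð/ (voiced dental fricative), which sits before the trigger /x/ (velar).
Changing only its place to velar gives [ɣ] — the voiced velar fricative.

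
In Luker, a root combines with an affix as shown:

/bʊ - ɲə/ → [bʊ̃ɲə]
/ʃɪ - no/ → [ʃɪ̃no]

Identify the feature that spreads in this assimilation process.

nasality

The vowel /ʊ/ surfaces as nasalised [ʊ̃] next to the following nasal /ɲ/ — it has acquired the [+nasal] feature of its neighbour.
Likewise in the remaining data: /ɪ/ → [ɪ̃] before /n/ — each time a vowel is nasalised next to a following nasal.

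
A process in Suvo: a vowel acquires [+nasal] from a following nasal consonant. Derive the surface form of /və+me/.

[və̃me]

/ə/ sits next to the nasal /m/ and is therefore nasalised to [ə̃].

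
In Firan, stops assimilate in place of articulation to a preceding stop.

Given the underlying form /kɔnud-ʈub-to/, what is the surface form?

[kɔnudtubpo]

/ʈ/ is a voiceless retroflex stop. The preceding trigger /d/ is alveolar, so /ʈ/ must become alveolar as well.
Changing only its place to alveolar gives [t] — the voiceless alveolar stop.
The same rule applies at the second boundary: /t/ → [p] next to /b/.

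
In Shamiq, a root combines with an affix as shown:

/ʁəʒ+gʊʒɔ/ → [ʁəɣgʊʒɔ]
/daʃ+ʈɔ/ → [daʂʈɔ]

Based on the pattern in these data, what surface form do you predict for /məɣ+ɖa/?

[məʐɖa]

The data show regressive place assimilation: /ʒ/ → [ɣ] before /g/; /ʃ/ → [ʂ] before /ʈ/. In each pair only place changes, matching the following consonant, while manner and voice stay constant.
/ɣ/ is a voiced velar fricative. The following trigger /ɖ/ is retroflex, so /ɣ/ must become retroflex as well.
Changing only its place to retroflex gives [ʐ] — the voiced retroflex fricative.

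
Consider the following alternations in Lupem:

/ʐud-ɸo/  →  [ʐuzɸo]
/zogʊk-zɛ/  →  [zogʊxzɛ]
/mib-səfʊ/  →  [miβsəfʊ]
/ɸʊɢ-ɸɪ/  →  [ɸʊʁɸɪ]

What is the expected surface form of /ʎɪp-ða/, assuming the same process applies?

The data show regressive manner assimilation: /d/ → [z] before /ɸ/; /k/ → [x] before /z/; /b/ → [β] before /s/; /ɢ/ → [ʁ] before /ɸ/. In each pair only manner changes, matching the following consonant, while place and voice stay constant.
The rule targets /p/ (voiceless bilabial stop), which sits before the trigger /ð/ (fricative).
A voiceless bilabial fricative is [ɸ], so the surface segment is [ɸ].

[ʎɪɸða]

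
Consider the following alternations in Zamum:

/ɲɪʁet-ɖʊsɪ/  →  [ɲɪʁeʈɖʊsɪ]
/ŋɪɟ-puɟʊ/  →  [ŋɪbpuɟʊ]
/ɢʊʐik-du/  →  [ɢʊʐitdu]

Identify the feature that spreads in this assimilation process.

place

Underlying /t/ is realised as [ʈ] next to /ɖ/; /ɖ/ itself does not change.
The change alveolar → retroflex matches the place of the following /ɖ/, identifying this as place assimilation.
Checking the remaining alternations: /ɟ/ → [b] before /p/ (palatal → bilabial, matching bilabial); /k/ → [t] before /d/ (velar → alveolar, matching alveolar) — only place changes, and always toward the following segment.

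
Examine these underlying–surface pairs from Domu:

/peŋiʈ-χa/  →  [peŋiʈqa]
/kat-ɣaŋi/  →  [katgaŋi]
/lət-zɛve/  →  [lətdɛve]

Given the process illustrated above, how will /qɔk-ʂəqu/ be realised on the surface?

[qɔkʈəqu]

The data show progressive manner assimilation: /χ/ → [q] after /ʈ/; /ɣ/ → [g] after /t/; /z/ → [d] after /t/. In each pair only manner changes, matching the preceding consonant, while place and voice stay constant.
The rule targets /ʂ/ (voiceless retroflex fricative), which sits after the trigger /k/ (stop).
A voiceless retroflex stop is [ʈ], so the surface segment is [ʈ].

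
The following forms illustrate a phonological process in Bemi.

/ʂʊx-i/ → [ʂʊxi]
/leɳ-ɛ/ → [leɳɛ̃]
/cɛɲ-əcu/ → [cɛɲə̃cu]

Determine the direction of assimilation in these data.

progressive

The vowel /ɛ/ surfaces as nasalised [ɛ̃] next to the preceding nasal /ɳ/ — it has acquired the [+nasal] feature of its neighbour.
Likewise in the remaining data: /ə/ → [ə̃] after /ɲ/ — each time a vowel is nasalised next to a preceding nasal.
No change occurs in [ʂʊxi] because the vowel at the boundary is adjacent to an oral consonant, not a nasal (/i/ next to /x/).
Because the conditioning nasal is to the left of the vowel that changes, the process is progressive (perseverative).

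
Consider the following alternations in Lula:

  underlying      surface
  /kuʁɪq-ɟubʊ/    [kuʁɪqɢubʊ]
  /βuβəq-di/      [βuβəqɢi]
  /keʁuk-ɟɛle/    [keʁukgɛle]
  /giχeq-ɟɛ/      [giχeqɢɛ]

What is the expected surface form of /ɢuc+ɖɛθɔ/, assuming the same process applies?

[ɢucɟɛθɔ]

The data show progressive place assimilation: /ɟ/ → [ɢ] after /q/; /d/ → [ɢ] after /q/; /ɟ/ → [g] after /k/. In each pair only place changes, matching the preceding consonant, while manner and voice stay constant.
/ɖ/ is a voiced retroflex stop. The preceding trigger /c/ is palatal, so /ɖ/ must become palatal as well.
The voiced palatal stop is [ɟ], so /ɖ/ → [ɟ].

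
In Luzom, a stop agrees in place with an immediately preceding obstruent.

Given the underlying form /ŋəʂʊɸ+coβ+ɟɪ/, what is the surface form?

The rule targets /c/ (voiceless palatal stop), which sits after the trigger /ɸ/ (bilabial).
The voiceless bilabial stop is [p], so /c/ → [p].
The same rule applies at the second boundary: /ɟ/ → [b] next to /β/.

[ŋəʂʊɸpoβbɪ]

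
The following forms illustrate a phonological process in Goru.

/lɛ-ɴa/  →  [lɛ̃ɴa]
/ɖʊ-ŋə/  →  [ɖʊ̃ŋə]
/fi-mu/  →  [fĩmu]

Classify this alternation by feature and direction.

regressive nasality assimilation (vowel nasalisation)

The vowel /ɛ/ surfaces as nasalised [ɛ̃] next to the following nasal /ɴ/ — it has acquired the [+nasal] feature of its neighbour.
The other forms show the same pattern: /ʊ/ → [ʊ̃] before /ŋ/; /i/ → [ĩ] before /m/ — each time a vowel is nasalised next to a following nasal.
Because the conditioning nasal is to the right of the vowel that changes, the process is regressive (anticipatory).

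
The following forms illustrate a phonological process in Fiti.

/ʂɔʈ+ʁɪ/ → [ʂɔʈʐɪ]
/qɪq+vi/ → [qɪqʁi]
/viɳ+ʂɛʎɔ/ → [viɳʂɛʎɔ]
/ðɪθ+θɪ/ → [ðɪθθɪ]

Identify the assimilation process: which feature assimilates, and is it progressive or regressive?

progressive place assimilation

Comparing underlying and surface forms, /ʁ/ → [ʐ] is the alternation; the neighbouring /ʈ/ is constant.
The change uvular → retroflex matches the place of the preceding /ʈ/, identifying this as place assimilation.
Manner and voice are unchanged, so the assimilation is partial, not total.
Checking the remaining alternation: /v/ → [ʁ] after /q/ (labiodental → uvular, matching uvular) — only place changes, and always toward the preceding segment.
Nothing changes in [viɳʂɛʎɔ], [ðɪθθɪ]: there the adjacent consonants already agree in place (/ʂ/ and /ɳ/ are both retroflex; /θ/ and /θ/ are both dental), so these forms are consistent with the same rule.
Since the segment that changes follows the conditioning segment, the assimilation is progressive.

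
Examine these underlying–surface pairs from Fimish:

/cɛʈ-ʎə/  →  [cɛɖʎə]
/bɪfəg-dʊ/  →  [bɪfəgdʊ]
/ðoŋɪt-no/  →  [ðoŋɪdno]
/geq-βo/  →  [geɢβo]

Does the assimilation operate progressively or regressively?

regressive

Comparing underlying and surface forms, /ʈ/ → [ɖ] is the alternation; the neighbouring /ʎ/ is constant.
The change voiceless → voiced matches the voicing of the following /ʎ/, identifying this as voicing assimilation.
The other alternating forms pattern the same way: /t/ → [d] before /n/ (voiceless → voiced, matching voiced); /q/ → [ɢ] before /β/ (voiceless → voiced, matching voiced) — only voicing changes, and always toward the following segment.
Nothing changes in [bɪfəgdʊ]: there the adjacent consonants already agree in voicing (/g/ and /d/ are both voiced), so this form is consistent with the same rule.
Since the segment that changes precedes the conditioning segment, the assimilation is regressive.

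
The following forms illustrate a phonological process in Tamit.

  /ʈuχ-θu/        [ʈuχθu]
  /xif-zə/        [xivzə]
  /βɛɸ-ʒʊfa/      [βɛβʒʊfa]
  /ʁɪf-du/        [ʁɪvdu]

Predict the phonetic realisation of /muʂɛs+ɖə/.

[muʂɛzɖə]

The data show regressive voicing assimilation: /f/ → [v] before /z/; /ɸ/ → [β] before /ʒ/; /f/ → [v] before /d/. In each pair only voicing changes, matching the following consonant, while place and manner stay constant.
No alternation appears in [ʈuχθu]: there the adjacent consonants already agree in voicing (/χ/ and /θ/ are both voiceless), so this form is consistent with the same rule.
/s/ is a voiceless alveolar fricative. The following trigger /ɖ/ is voiced, so /s/ must become voiced as well.
Changing only its voicing to voiced gives [z] — the voiced alveolar fricative.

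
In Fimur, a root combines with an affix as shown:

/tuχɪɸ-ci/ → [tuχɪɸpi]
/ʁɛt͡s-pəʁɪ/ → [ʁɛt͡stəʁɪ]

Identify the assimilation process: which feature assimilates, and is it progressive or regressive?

The segment that alternates is /c/, which surfaces as [p] when adjacent to /ɸ/.
/c/ is palatal while /ɸ/ is bilabial; the output [p] is bilabial, matching the trigger — so the feature that spreads is place.
Manner and voice are unchanged, so the assimilation is partial, not total.
The same holds elsewhere in the data: /p/ → [t] after /t͡s/ (bilabial → alveolar, matching alveolar) — only place changes, and always toward the preceding segment.
Since the segment that changes follows the conditioning segment, the assimilation is progressive.

progressive place assimilation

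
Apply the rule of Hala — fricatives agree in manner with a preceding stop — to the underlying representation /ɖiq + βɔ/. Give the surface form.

[ɖiqbɔ]

/β/ is a voiced bilabial fricative. The preceding trigger /q/ is a stop, so /β/ must become a stop as well.
Changing only its manner to stop gives [b] — the voiced bilabial stop.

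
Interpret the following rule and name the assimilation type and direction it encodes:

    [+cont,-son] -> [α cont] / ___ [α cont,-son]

The shared variable α links the value of [cont] on the target to that of the neighbouring obstruent. [cont] distinguishes stops from fricatives — a manner-of-articulation feature — so this is manner assimilation.
Since the environment is written after the underscore, the trigger follows the target; the direction is regressive.

regressive manner assimilation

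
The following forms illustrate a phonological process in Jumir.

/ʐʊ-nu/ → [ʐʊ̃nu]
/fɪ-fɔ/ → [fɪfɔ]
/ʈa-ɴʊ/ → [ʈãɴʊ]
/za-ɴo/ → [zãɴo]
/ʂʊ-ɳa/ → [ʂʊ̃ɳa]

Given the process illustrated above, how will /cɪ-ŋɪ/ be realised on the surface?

The data show regressive nasality assimilation (vowel nasalisation): /ʊ/ → [ʊ̃] before /n/; /a/ → [ã] before /ɴ/; /ʊ/ → [ʊ̃] before /ɳ/ — a vowel is nasalised by an immediately following nasal consonant.
No change occurs in [fɪfɔ] because the vowel at the boundary is adjacent to an oral consonant, not a nasal (/ɪ/ next to /f/).
The vowel /ɪ/ is adjacent to the following nasal /ŋ/, so it acquires [+nasal] and surfaces as [ɪ̃].

[cɪ̃ŋɪ]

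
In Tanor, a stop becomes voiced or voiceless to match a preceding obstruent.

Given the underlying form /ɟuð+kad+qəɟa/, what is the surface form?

[ɟuðgadɢəɟa]

The rule targets /k/ (voiceless velar stop), which sits after the trigger /ð/ (voiced).
The voiced velar stop is [g], so /k/ → [g].
The same rule applies at the second boundary: /q/ → [ɢ] next to /d/.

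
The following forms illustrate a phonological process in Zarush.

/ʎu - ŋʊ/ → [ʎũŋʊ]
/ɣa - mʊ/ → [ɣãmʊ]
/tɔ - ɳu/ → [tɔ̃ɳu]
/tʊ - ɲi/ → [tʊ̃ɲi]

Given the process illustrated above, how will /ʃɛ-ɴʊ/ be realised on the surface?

The data show regressive nasality assimilation (vowel nasalisation): /u/ → [ũ] before /ŋ/; /a/ → [ã] before /m/; /ɔ/ → [ɔ̃] before /ɳ/; /ʊ/ → [ʊ̃] before /ɲ/ — a vowel is nasalised by an immediately following nasal consonant.
/ɛ/ sits next to the nasal /ɴ/ and is therefore nasalised to [ɛ̃].

[ʃɛ̃ɴʊ]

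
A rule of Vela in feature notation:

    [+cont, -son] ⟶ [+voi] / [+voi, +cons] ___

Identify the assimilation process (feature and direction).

progressive voicing assimilation

The structural change is [+voi], and the conditioning segment [+voi, +cons] (a voiced consonant) is itself voiced, so the target comes to share the voicing of its neighbour — voicing assimilation.
The conditioning segment sits to the left of the focus bar, meaning the trigger precedes the segment that changes — progressive assimilation.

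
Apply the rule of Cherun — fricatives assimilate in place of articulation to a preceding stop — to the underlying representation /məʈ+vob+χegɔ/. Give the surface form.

[məʈʐobɸegɔ]

/v/ is a voiced labiodental fricative. The preceding trigger /ʈ/ is retroflex, so /v/ must become retroflex as well.
A voiced retroflex fricative is [ʐ], so the surface segment is [ʐ].
The same rule applies at the second boundary: /χ/ → [ɸ] next to /b/.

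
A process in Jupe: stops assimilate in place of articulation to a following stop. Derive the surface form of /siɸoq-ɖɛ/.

[siɸoʈɖɛ]

/q/ is a voiceless uvular stop. The following trigger /ɖ/ is retroflex, so /q/ must become retroflex as well.
The voiceless retroflex stop is [ʈ], so /q/ → [ʈ].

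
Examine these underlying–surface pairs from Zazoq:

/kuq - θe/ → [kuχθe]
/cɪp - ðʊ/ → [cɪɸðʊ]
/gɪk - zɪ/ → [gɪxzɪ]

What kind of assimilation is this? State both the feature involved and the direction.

Comparing underlying and surface forms, /q/ → [χ] is the alternation; the neighbouring /θ/ is constant.
The change stop → fricative matches the manner of the following /θ/, identifying this as manner assimilation.
Place and voice are unchanged, so the assimilation is partial, not total.
The other alternating forms pattern the same way: /p/ → [ɸ] before /ð/ (stop → fricative, matching a fricative); /k/ → [x] before /z/ (stop → fricative, matching a fricative) — only manner changes, and always toward the following segment.
The trigger is the following segment, so the direction is regressive (anticipatory).

regressive manner assimilation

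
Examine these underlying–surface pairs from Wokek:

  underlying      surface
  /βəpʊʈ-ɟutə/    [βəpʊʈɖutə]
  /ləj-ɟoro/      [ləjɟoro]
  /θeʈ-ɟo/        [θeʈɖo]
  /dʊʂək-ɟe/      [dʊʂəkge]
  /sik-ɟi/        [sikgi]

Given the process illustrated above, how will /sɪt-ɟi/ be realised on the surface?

[sɪtdi]

The data show progressive place assimilation: /ɟ/ → [ɖ] after /ʈ/; /ɟ/ → [g] after /k/. In each pair only place changes, matching the preceding consonant, while manner and voice stay constant.
Nothing changes in [ləjɟoro]: there the adjacent consonants already agree in place (/ɟ/ and /j/ are both palatal), so this form is consistent with the same rule.
The rule targets /ɟ/ (voiced palatal stop), which sits after the trigger /t/ (alveolar).
Changing only its place to alveolar gives [d] — the voiced alveolar stop.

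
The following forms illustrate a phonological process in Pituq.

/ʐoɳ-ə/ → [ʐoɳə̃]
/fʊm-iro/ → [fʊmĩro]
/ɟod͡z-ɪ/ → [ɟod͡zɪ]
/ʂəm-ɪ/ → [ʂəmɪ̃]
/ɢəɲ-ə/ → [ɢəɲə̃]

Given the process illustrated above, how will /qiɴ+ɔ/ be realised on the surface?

The data show progressive nasality assimilation (vowel nasalisation): /ə/ → [ə̃] after /ɳ/; /i/ → [ĩ] after /m/; /ɪ/ → [ɪ̃] after /m/; /ə/ → [ə̃] after /ɲ/ — a vowel is nasalised by an immediately preceding nasal consonant.
No change occurs in [ɟod͡zɪ] because the vowel at the boundary is adjacent to an oral consonant, not a nasal (/ɪ/ next to /d͡z/).
The vowel /ɔ/ is adjacent to the preceding nasal /ɴ/, so it acquires [+nasal] and surfaces as [ɔ̃].

[qiɴɔ̃]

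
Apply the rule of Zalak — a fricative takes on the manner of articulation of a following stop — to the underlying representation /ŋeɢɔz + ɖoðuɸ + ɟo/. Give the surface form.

[ŋeɢɔdɖoðupɟo]

The rule targets /z/ (voiced alveolar fricative), which sits before the trigger /ɖ/ (stop).
Changing only its manner to stop gives [d] — the voiced alveolar stop.
At the second juncture, /ɸ/ likewise becomes [p] adjacent to /ɟ/.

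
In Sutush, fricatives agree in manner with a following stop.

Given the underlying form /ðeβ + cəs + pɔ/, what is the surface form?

The rule targets /β/ (voiced bilabial fricative), which sits before the trigger /c/ (stop).
The voiced bilabial stop is [b], so /β/ → [b].
The same rule applies at the second boundary: /s/ → [t] next to /p/.

[ðebcətpɔ]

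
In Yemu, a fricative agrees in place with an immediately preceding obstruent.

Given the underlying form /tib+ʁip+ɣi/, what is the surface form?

[tibβipβi]

The rule targets /ʁ/ (voiced uvular fricative), which sits after the trigger /b/ (bilabial).
The voiced bilabial fricative is [β], so /ʁ/ → [β].
The same rule applies at the second boundary: /ɣ/ → [β] next to /p/.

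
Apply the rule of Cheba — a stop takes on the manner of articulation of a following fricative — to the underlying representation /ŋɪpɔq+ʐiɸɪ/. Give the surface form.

The rule targets /q/ (voiceless uvular stop), which sits before the trigger /ʐ/ (fricative).
The voiceless uvular fricative is [χ], so /q/ → [χ].

[ŋɪpɔχʐiɸɪ]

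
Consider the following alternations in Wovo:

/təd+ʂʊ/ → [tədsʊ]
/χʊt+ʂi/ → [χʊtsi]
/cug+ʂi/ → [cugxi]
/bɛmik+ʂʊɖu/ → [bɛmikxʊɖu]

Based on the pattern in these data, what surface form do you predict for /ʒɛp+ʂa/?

[ʒɛpɸa]

The data show progressive place assimilation: /ʂ/ → [s] after /d/; /ʂ/ → [s] after /t/; /ʂ/ → [x] after /g/; /ʂ/ → [x] after /k/. In each pair only place changes, matching the preceding consonant, while manner and voice stay constant.
The rule targets /ʂ/ (voiceless retroflex fricative), which sits after the trigger /p/ (bilabial).
Changing only its place to bilabial gives [ɸ] — the voiceless bilabial fricative.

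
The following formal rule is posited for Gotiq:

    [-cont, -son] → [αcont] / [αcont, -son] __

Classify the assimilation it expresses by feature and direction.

progressive manner assimilation

The shared variable α links the value of [cont] on the target to that of the neighbouring obstruent. [cont] distinguishes stops from fricatives — a manner-of-articulation feature — so this is manner assimilation.
The conditioning segment sits to the left of the focus bar, meaning the trigger precedes the segment that changes — progressive assimilation.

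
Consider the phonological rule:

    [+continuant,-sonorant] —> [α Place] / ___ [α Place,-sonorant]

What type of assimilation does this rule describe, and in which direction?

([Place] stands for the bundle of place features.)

regressive place assimilation

The rule copies the place features (abbreviated [Place]) from the environment onto the target, so the assimilating feature is place.
Since the environment is written after the underscore, the trigger follows the target; the direction is regressive.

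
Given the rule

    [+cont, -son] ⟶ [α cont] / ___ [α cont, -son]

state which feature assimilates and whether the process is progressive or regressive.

regressive manner assimilation

The shared variable α links the value of [cont] on the target to that of the neighbouring obstruent. [cont] distinguishes stops from fricatives — a manner-of-articulation feature — so this is manner assimilation.
The conditioning segment sits to the right of the focus bar, meaning the trigger follows the segment that changes — regressive assimilation.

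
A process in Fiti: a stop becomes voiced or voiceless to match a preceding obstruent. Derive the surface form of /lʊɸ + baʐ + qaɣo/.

/b/ is a voiced bilabial stop. The preceding trigger /ɸ/ is voiceless, so /b/ must become voiceless as well.
A voiceless bilabial stop is [p], so the surface segment is [p].
At the second juncture, /q/ likewise becomes [ɢ] adjacent to /ʐ/.

[lʊɸpaʐɢaɣo]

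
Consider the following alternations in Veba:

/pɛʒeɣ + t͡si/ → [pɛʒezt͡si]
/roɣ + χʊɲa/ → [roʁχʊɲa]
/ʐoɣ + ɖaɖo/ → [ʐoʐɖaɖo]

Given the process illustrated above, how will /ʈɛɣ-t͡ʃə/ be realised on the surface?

The data show regressive place assimilation: /ɣ/ → [z] before /t͡s/; /ɣ/ → [ʁ] before /χ/; /ɣ/ → [ʐ] before /ɖ/. In each pair only place changes, matching the following consonant, while manner and voice stay constant.
The rule targets /ɣ/ (voiced velar fricative), which sits before the trigger /t͡ʃ/ (postalveolar).
A voiced postalveolar fricative is [ʒ], so the surface segment is [ʒ].

[ʈɛʒt͡ʃə]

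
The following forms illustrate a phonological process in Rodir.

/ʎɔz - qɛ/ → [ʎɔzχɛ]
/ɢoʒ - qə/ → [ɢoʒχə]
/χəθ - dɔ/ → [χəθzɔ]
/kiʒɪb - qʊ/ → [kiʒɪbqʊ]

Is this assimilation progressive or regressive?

Underlying /q/ is realised as [χ] next to /z/; /z/ itself does not change.
The change stop → fricative matches the manner of the preceding /z/, identifying this as manner assimilation.
Checking the remaining alternations: /q/ → [χ] after /ʒ/ (stop → fricative, matching a fricative); /d/ → [z] after /θ/ (stop → fricative, matching a fricative) — only manner changes, and always toward the preceding segment.
Nothing changes in [kiʒɪbqʊ]: there the adjacent consonants already agree in manner (/q/ and /b/ are both stops), so this form is consistent with the same rule.
Since the segment that changes follows the conditioning segment, the assimilation is progressive.

progressive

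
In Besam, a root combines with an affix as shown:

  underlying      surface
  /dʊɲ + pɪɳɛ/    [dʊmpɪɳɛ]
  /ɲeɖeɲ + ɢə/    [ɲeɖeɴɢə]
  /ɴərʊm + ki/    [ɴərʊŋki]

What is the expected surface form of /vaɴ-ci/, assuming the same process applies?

The data show regressive place assimilation: /ɲ/ → [m] before /p/; /ɲ/ → [ɴ] before /ɢ/; /m/ → [ŋ] before /k/. In each pair only place changes, matching the following consonant, while manner and voice stay constant.
The rule targets /ɴ/ (voiced uvular nasal), which sits before the trigger /c/ (palatal).
The voiced palatal nasal is [ɲ], so /ɴ/ → [ɲ].

[vaɲci]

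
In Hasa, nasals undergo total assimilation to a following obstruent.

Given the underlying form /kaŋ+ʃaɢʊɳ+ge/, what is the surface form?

[kaʃʃaɢʊgge]

/ŋ/ is the segment targeted by the rule; it sits immediately before /ʃ/, so it assimilates completely and surfaces as [ʃ].
The same rule applies at the second boundary: /ɳ/ → [g] next to /g/.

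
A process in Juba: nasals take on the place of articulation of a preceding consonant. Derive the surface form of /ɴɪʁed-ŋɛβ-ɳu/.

[ɴɪʁednɛβmu]

/ŋ/ is a voiced velar nasal. The preceding trigger /d/ is alveolar, so /ŋ/ must become alveolar as well.
A voiced alveolar nasal is [n], so the surface segment is [n].
At the second juncture, /ɳ/ likewise becomes [m] adjacent to /β/.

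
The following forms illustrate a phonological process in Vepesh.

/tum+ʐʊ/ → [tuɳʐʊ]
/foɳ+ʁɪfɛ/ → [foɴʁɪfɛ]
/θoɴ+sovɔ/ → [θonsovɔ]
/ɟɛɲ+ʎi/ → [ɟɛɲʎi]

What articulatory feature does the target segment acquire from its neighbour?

The segment that alternates is /m/, which surfaces as [ɳ] when adjacent to /ʐ/.
The change bilabial → retroflex matches the place of the following /ʐ/, identifying this as place assimilation.
The other alternating forms pattern the same way: /ɳ/ → [ɴ] before /ʁ/ (retroflex → uvular, matching uvular); /ɴ/ → [n] before /s/ (uvular → alveolar, matching alveolar) — only place changes, and always toward the following segment.
No alternation appears in [ɟɛɲʎi]: there the adjacent consonants already agree in place (/ɲ/ and /ʎ/ are both palatal), so this form is consistent with the same rule.

place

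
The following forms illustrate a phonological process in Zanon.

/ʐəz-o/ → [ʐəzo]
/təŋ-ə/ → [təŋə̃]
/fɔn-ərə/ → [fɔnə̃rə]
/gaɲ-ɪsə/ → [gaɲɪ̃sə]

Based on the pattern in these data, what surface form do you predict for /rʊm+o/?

The data show progressive nasality assimilation (vowel nasalisation): /ə/ → [ə̃] after /ŋ/; /ə/ → [ə̃] after /n/; /ɪ/ → [ɪ̃] after /ɲ/ — a vowel is nasalised by an immediately preceding nasal consonant.
No change occurs in [ʐəzo] because the vowel at the boundary is adjacent to an oral consonant, not a nasal (/o/ next to /z/).
The vowel /o/ is adjacent to the preceding nasal /m/, so it acquires [+nasal] and surfaces as [õ].

[rʊmõ]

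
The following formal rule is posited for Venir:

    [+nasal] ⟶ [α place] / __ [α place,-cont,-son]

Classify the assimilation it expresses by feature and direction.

regressive place assimilation

The rule copies the place features (abbreviated [place]) from the environment onto the target, so the assimilating feature is place.
Since the environment is written after the underscore, the trigger follows the target; the direction is regressive.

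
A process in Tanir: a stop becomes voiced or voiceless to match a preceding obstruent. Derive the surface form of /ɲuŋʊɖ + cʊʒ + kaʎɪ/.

[ɲuŋʊɖɟʊʒgaʎɪ]

/c/ is a voiceless palatal stop. The preceding trigger /ɖ/ is voiced, so /c/ must become voiced as well.
A voiced palatal stop is [ɟ], so the surface segment is [ɟ].
At the second juncture, /k/ likewise becomes [g] adjacent to /ʒ/.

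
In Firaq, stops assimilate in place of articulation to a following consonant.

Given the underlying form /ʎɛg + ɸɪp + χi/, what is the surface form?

/g/ is a voiced velar stop. The following trigger /ɸ/ is bilabial, so /g/ must become bilabial as well.
A voiced bilabial stop is [b], so the surface segment is [b].
The same rule applies at the second boundary: /p/ → [q] next to /χ/.

[ʎɛbɸɪqχi]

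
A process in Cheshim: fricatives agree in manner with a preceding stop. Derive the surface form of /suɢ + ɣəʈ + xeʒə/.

[suɢgəʈkeʒə]

The rule targets /ɣ/ (voiced velar fricative), which sits after the trigger /ɢ/ (stop).
Changing only its manner to stop gives [g] — the voiced velar stop.
The same rule applies at the second boundary: /x/ → [k] next to /ʈ/.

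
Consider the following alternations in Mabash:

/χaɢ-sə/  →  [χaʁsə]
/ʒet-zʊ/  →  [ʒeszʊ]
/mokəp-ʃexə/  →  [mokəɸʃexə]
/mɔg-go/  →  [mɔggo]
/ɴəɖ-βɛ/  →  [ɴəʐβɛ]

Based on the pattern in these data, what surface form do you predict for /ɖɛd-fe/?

The data show regressive manner assimilation: /ɢ/ → [ʁ] before /s/; /t/ → [s] before /z/; /p/ → [ɸ] before /ʃ/; /ɖ/ → [ʐ] before /β/. In each pair only manner changes, matching the following consonant, while place and voice stay constant.
Nothing changes in [mɔggo]: there the adjacent consonants already agree in manner (/g/ and /g/ are both stops), so this form is consistent with the same rule.
The rule targets /d/ (voiced alveolar stop), which sits before the trigger /f/ (fricative).
The voiced alveolar fricative is [z], so /d/ → [z].

[ɖɛzfe]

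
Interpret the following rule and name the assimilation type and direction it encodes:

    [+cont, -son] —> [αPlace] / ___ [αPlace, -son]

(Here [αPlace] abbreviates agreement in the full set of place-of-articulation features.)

The shared variable α links the value of the place features (abbreviated [Place]) on the target to the same value on the neighbouring segment, so place is the feature that assimilates.
Since the environment is written after the underscore, the trigger follows the target; the direction is regressive.

regressive place assimilation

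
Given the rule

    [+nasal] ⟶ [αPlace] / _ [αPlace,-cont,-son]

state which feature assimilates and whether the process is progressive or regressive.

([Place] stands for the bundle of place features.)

The shared variable α links the value of the place features (abbreviated [Place]) on the target to the same value on the neighbouring segment, so place is the feature that assimilates.
Since the environment is written after the underscore, the trigger follows the target; the direction is regressive.

regressive place assimilation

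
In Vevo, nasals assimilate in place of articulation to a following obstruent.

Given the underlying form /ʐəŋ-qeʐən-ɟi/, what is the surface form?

[ʐəɴqeʐəɲɟi]

The rule targets /ŋ/ (voiced velar nasal), which sits before the trigger /q/ (uvular).
The voiced uvular nasal is [ɴ], so /ŋ/ → [ɴ].
At the second juncture, /n/ likewise becomes [ɲ] adjacent to /ɟ/.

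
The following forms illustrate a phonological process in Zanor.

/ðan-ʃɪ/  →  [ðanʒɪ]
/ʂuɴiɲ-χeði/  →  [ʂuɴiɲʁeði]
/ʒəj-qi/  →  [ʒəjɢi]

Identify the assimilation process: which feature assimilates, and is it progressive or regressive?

progressive voicing assimilation

Comparing underlying and surface forms, /ʃ/ → [ʒ] is the alternation; the neighbouring /n/ is constant.
/ʃ/ is voiceless while /n/ is voiced; the output [ʒ] is voiced, matching the trigger — so the feature that spreads is voicing.
Place and manner are unchanged, so the assimilation is partial, not total.
Checking the remaining alternations: /χ/ → [ʁ] after /ɲ/ (voiceless → voiced, matching voiced); /q/ → [ɢ] after /j/ (voiceless → voiced, matching voiced) — only voicing changes, and always toward the preceding segment.
The trigger is the preceding segment, so the direction is progressive (perseverative).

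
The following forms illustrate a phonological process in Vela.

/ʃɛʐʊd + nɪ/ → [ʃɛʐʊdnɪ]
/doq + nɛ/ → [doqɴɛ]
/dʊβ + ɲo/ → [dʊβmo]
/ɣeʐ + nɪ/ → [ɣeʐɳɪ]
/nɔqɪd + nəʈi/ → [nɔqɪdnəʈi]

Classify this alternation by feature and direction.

progressive place assimilation

Underlying /n/ is realised as [ɴ] next to /q/; /q/ itself does not change.
/n/ is alveolar while /q/ is uvular; the output [ɴ] is uvular, matching the trigger — so the feature that spreads is place.
Manner and voice are unchanged, so the assimilation is partial, not total.
The same holds elsewhere in the data: /ɲ/ → [m] after /β/ (palatal → bilabial, matching bilabial); /n/ → [ɳ] after /ʐ/ (alveolar → retroflex, matching retroflex) — only place changes, and always toward the preceding segment.
Nothing changes in [ʃɛʐʊdnɪ], [nɔqɪdnəʈi]: there the adjacent consonants already agree in place (/n/ and /d/ are both alveolar; /n/ and /d/ are both alveolar), so these forms are consistent with the same rule.
The trigger is the preceding segment, so the direction is progressive (perseverative).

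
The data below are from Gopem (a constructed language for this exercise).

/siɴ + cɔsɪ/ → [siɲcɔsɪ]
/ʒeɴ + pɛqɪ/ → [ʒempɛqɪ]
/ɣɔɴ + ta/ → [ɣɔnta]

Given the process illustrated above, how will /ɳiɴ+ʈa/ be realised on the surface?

The data show regressive place assimilation: /ɴ/ → [ɲ] before /c/; /ɴ/ → [m] before /p/; /ɴ/ → [n] before /t/. In each pair only place changes, matching the following consonant, while manner and voice stay constant.
The rule targets /ɴ/ (voiced uvular nasal), which sits before the trigger /ʈ/ (retroflex).
Changing only its place to retroflex gives [ɳ] — the voiced retroflex nasal.

[ɳiɳʈa]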